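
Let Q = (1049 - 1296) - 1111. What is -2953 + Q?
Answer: -4311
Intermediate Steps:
Q = -1358 (Q = -247 - 1111 = -1358)
-2953 + Q = -2953 - 1358 = -4311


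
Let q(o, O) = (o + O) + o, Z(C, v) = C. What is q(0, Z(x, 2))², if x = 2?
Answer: 4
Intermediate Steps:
q(o, O) = O + 2*o (q(o, O) = (O + o) + o = O + 2*o)
q(0, Z(x, 2))² = (2 + 2*0)² = (2 + 0)² = 2² = 4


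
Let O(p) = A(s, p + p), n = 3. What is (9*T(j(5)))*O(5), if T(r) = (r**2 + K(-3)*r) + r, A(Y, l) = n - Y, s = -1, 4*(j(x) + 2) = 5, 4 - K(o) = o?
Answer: -783/4 ≈ -195.75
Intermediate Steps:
K(o) = 4 - o
j(x) = -3/4 (j(x) = -2 + (1/4)*5 = -2 + 5/4 = -3/4)
A(Y, l) = 3 - Y
T(r) = r**2 + 8*r (T(r) = (r**2 + (4 - 1*(-3))*r) + r = (r**2 + (4 + 3)*r) + r = (r**2 + 7*r) + r = r**2 + 8*r)
O(p) = 4 (O(p) = 3 - 1*(-1) = 3 + 1 = 4)
(9*T(j(5)))*O(5) = (9*(-3*(8 - 3/4)/4))*4 = (9*(-3/4*29/4))*4 = (9*(-87/16))*4 = -783/16*4 = -783/4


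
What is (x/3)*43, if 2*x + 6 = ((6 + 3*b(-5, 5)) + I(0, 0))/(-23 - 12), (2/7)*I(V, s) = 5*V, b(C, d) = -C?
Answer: -473/10 ≈ -47.300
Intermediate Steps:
I(V, s) = 35*V/2 (I(V, s) = 7*(5*V)/2 = 35*V/2)
x = -33/10 (x = -3 + (((6 + 3*(-1*(-5))) + (35/2)*0)/(-23 - 12))/2 = -3 + (((6 + 3*5) + 0)/(-35))/2 = -3 + (((6 + 15) + 0)*(-1/35))/2 = -3 + ((21 + 0)*(-1/35))/2 = -3 + (21*(-1/35))/2 = -3 + (½)*(-⅗) = -3 - 3/10 = -33/10 ≈ -3.3000)
(x/3)*43 = -33/10/3*43 = -33/10*⅓*43 = -11/10*43 = -473/10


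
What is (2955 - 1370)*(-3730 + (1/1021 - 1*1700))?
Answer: -8787285965/1021 ≈ -8.6065e+6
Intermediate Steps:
(2955 - 1370)*(-3730 + (1/1021 - 1*1700)) = 1585*(-3730 + (1/1021 - 1700)) = 1585*(-3730 - 1735699/1021) = 1585*(-5544029/1021) = -8787285965/1021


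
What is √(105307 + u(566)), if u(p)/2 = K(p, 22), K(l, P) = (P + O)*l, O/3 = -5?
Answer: √113231 ≈ 336.50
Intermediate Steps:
O = -15 (O = 3*(-5) = -15)
K(l, P) = l*(-15 + P) (K(l, P) = (P - 15)*l = (-15 + P)*l = l*(-15 + P))
u(p) = 14*p (u(p) = 2*(p*(-15 + 22)) = 2*(p*7) = 2*(7*p) = 14*p)
√(105307 + u(566)) = √(105307 + 14*566) = √(105307 + 7924) = √113231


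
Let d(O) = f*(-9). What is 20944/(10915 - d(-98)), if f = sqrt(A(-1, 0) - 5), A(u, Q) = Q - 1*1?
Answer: 2968880/1547243 - 2448*I*sqrt(6)/1547243 ≈ 1.9188 - 0.0038755*I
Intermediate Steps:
A(u, Q) = -1 + Q (A(u, Q) = Q - 1 = -1 + Q)
f = I*sqrt(6) (f = sqrt((-1 + 0) - 5) = sqrt(-1 - 5) = sqrt(-6) = I*sqrt(6) ≈ 2.4495*I)
d(O) = -9*I*sqrt(6) (d(O) = (I*sqrt(6))*(-9) = -9*I*sqrt(6))
20944/(10915 - d(-98)) = 20944/(10915 - (-9)*I*sqrt(6)) = 20944/(10915 + 9*I*sqrt(6))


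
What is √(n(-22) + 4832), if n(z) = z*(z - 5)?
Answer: √5426 ≈ 73.661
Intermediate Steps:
n(z) = z*(-5 + z)
√(n(-22) + 4832) = √(-22*(-5 - 22) + 4832) = √(-22*(-27) + 4832) = √(594 + 4832) = √5426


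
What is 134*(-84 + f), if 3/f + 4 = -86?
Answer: -168907/15 ≈ -11260.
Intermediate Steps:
f = -1/30 (f = 3/(-4 - 86) = 3/(-90) = 3*(-1/90) = -1/30 ≈ -0.033333)
134*(-84 + f) = 134*(-84 - 1/30) = 134*(-2521/30) = -168907/15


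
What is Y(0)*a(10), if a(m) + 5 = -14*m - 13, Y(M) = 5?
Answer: -790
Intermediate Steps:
a(m) = -18 - 14*m (a(m) = -5 + (-14*m - 13) = -5 + (-13 - 14*m) = -18 - 14*m)
Y(0)*a(10) = 5*(-18 - 14*10) = 5*(-18 - 140) = 5*(-158) = -790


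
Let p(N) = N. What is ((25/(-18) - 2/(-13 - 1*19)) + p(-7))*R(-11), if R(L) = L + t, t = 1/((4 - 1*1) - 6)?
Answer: 20383/216 ≈ 94.366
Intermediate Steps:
t = -⅓ (t = 1/((4 - 1) - 6) = 1/(3 - 6) = 1/(-3) = -⅓ ≈ -0.33333)
R(L) = -⅓ + L (R(L) = L - ⅓ = -⅓ + L)
((25/(-18) - 2/(-13 - 1*19)) + p(-7))*R(-11) = ((25/(-18) - 2/(-13 - 1*19)) - 7)*(-⅓ - 11) = ((25*(-1/18) - 2/(-13 - 19)) - 7)*(-34/3) = ((-25/18 - 2/(-32)) - 7)*(-34/3) = ((-25/18 - 2*(-1/32)) - 7)*(-34/3) = ((-25/18 + 1/16) - 7)*(-34/3) = (-191/144 - 7)*(-34/3) = -1199/144*(-34/3) = 20383/216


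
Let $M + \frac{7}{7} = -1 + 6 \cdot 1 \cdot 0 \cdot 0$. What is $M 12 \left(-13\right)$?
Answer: $312$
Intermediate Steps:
$M = -2$ ($M = -1 - \left(1 - 6 \cdot 1 \cdot 0 \cdot 0\right) = -1 - \left(1 - 6 \cdot 0 \cdot 0\right) = -1 + \left(-1 + 0 \cdot 0\right) = -1 + \left(-1 + 0\right) = -1 - 1 = -2$)
$M 12 \left(-13\right) = \left(-2\right) 12 \left(-13\right) = \left(-24\right) \left(-13\right) = 312$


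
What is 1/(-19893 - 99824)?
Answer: -1/119717 ≈ -8.3530e-6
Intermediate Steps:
1/(-19893 - 99824) = 1/(-119717) = -1/119717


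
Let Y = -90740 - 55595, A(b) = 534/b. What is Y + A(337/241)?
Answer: -49186201/337 ≈ -1.4595e+5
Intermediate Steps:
Y = -146335
Y + A(337/241) = -146335 + 534/((337/241)) = -146335 + 534/((337*(1/241))) = -146335 + 534/(337/241) = -146335 + 534*(241/337) = -146335 + 128694/337 = -49186201/337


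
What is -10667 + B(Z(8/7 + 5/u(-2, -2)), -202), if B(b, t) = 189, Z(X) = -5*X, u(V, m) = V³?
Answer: -10478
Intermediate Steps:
-10667 + B(Z(8/7 + 5/u(-2, -2)), -202) = -10667 + 189 = -10478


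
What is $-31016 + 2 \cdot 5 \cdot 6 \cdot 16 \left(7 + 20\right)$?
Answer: $-5096$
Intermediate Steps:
$-31016 + 2 \cdot 5 \cdot 6 \cdot 16 \left(7 + 20\right) = -31016 + 10 \cdot 6 \cdot 16 \cdot 27 = -31016 + 60 \cdot 432 = -31016 + 25920 = -5096$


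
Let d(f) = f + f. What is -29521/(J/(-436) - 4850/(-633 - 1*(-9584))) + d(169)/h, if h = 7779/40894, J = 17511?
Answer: 3091945278610816/1235737409019 ≈ 2502.1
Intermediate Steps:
h = 7779/40894 (h = 7779*(1/40894) = 7779/40894 ≈ 0.19022)
d(f) = 2*f
-29521/(J/(-436) - 4850/(-633 - 1*(-9584))) + d(169)/h = -29521/(17511/(-436) - 4850/(-633 - 1*(-9584))) + (2*169)/(7779/40894) = -29521/(17511*(-1/436) - 4850/(-633 + 9584)) + 338*(40894/7779) = -29521/(-17511/436 - 4850/8951) + 13822172/7779 = -29521/(-158855561/3902636) + 13822172/7779 = -29521*(-3902636/158855561) + 13822172/7779 = 115209717356/158855561 + 13822172/7779 = 3091945278610816/1235737409019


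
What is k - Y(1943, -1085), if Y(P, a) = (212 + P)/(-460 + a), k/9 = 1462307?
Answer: 4066676198/309 ≈ 1.3161e+7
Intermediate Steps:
k = 13160763 (k = 9*1462307 = 13160763)
Y(P, a) = (212 + P)/(-460 + a)
k - Y(1943, -1085) = 13160763 - (212 + 1943)/(-460 - 1085) = 13160763 - 2155/(-1545) = 13160763 - (-1)*2155/1545 = 13160763 - 1*(-431/309) = 13160763 + 431/309 = 4066676198/309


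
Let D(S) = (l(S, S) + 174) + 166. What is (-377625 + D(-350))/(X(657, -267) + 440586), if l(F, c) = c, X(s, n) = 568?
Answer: -377635/441154 ≈ -0.85602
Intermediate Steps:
D(S) = 340 + S (D(S) = (S + 174) + 166 = (174 + S) + 166 = 340 + S)
(-377625 + D(-350))/(X(657, -267) + 440586) = (-377625 + (340 - 350))/(568 + 440586) = (-377625 - 10)/441154 = -377635*1/441154 = -377635/441154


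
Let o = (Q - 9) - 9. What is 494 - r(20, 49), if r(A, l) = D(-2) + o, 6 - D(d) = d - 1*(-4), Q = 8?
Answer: 500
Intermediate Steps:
D(d) = 2 - d (D(d) = 6 - (d - 1*(-4)) = 6 - (d + 4) = 6 - (4 + d) = 6 + (-4 - d) = 2 - d)
o = -10 (o = (8 - 9) - 9 = -1 - 9 = -10)
r(A, l) = -6 (r(A, l) = (2 - 1*(-2)) - 10 = (2 + 2) - 10 = 4 - 10 = -6)
494 - r(20, 49) = 494 - 1*(-6) = 494 + 6 = 500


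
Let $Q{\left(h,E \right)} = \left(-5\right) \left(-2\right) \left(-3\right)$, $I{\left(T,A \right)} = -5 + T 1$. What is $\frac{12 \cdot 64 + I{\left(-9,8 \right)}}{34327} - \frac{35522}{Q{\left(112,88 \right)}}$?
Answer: $\frac{609693157}{514905} \approx 1184.1$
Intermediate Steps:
$I{\left(T,A \right)} = -5 + T$
$Q{\left(h,E \right)} = -30$ ($Q{\left(h,E \right)} = 10 \left(-3\right) = -30$)
$\frac{12 \cdot 64 + I{\left(-9,8 \right)}}{34327} - \frac{35522}{Q{\left(112,88 \right)}} = \frac{12 \cdot 64 - 14}{34327} - \frac{35522}{-30} = \left(768 - 14\right) \frac{1}{34327} - - \frac{17761}{15} = 754 \cdot \frac{1}{34327} + \frac{17761}{15} = \frac{754}{34327} + \frac{17761}{15} = \frac{609693157}{514905}$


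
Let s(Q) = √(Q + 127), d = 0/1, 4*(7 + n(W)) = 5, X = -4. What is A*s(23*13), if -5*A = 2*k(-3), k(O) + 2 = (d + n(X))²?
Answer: -497*√426/40 ≈ -256.45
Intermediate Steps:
n(W) = -23/4 (n(W) = -7 + (¼)*5 = -7 + 5/4 = -23/4)
d = 0 (d = 0*1 = 0)
s(Q) = √(127 + Q)
k(O) = 497/16 (k(O) = -2 + (0 - 23/4)² = -2 + (-23/4)² = -2 + 529/16 = 497/16)
A = -497/40 (A = -2*497/(5*16) = -⅕*497/8 = -497/40 ≈ -12.425)
A*s(23*13) = -497*√(127 + 23*13)/40 = -497*√(127 + 299)/40 = -497*√426/40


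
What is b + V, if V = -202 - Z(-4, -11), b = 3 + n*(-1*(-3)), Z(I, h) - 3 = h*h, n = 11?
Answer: -290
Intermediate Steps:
Z(I, h) = 3 + h² (Z(I, h) = 3 + h*h = 3 + h²)
b = 36 (b = 3 + 11*(-1*(-3)) = 3 + 11*3 = 3 + 33 = 36)
V = -326 (V = -202 - (3 + (-11)²) = -202 - (3 + 121) = -202 - 1*124 = -202 - 124 = -326)
b + V = 36 - 326 = -290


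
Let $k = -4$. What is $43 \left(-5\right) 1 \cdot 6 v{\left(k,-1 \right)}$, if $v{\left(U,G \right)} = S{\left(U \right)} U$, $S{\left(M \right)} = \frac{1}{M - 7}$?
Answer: $- \frac{5160}{11} \approx -469.09$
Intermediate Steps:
$S{\left(M \right)} = \frac{1}{-7 + M}$ ($S{\left(M \right)} = \frac{1}{M - 7} = \frac{1}{-7 + M}$)
$v{\left(U,G \right)} = \frac{U}{-7 + U}$
$43 \left(-5\right) 1 \cdot 6 v{\left(k,-1 \right)} = 43 \left(-5\right) 1 \cdot 6 \left(- \frac{4}{-7 - 4}\right) = 43 \left(\left(-5\right) 6\right) \left(- \frac{4}{-11}\right) = 43 \left(-30\right) \left(\left(-4\right) \left(- \frac{1}{11}\right)\right) = \left(-1290\right) \frac{4}{11} = - \frac{5160}{11}$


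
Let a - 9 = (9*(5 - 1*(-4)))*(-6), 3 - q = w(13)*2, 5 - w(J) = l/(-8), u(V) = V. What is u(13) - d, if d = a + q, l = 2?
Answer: 995/2 ≈ 497.50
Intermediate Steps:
w(J) = 21/4 (w(J) = 5 - 2/(-8) = 5 - 2*(-1)/8 = 5 - 1*(-¼) = 5 + ¼ = 21/4)
q = -15/2 (q = 3 - 21*2/4 = 3 - 1*21/2 = 3 - 21/2 = -15/2 ≈ -7.5000)
a = -477 (a = 9 + (9*(5 - 1*(-4)))*(-6) = 9 + (9*(5 + 4))*(-6) = 9 + (9*9)*(-6) = 9 + 81*(-6) = 9 - 486 = -477)
d = -969/2 (d = -477 - 15/2 = -969/2 ≈ -484.50)
u(13) - d = 13 - 1*(-969/2) = 13 + 969/2 = 995/2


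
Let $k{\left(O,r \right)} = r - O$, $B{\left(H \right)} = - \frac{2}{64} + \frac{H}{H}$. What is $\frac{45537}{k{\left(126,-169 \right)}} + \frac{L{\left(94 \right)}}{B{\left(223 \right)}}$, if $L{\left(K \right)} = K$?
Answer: $- \frac{524287}{9145} \approx -57.33$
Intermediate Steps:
$B{\left(H \right)} = \frac{31}{32}$ ($B{\left(H \right)} = \left(-2\right) \frac{1}{64} + 1 = - \frac{1}{32} + 1 = \frac{31}{32}$)
$\frac{45537}{k{\left(126,-169 \right)}} + \frac{L{\left(94 \right)}}{B{\left(223 \right)}} = \frac{45537}{-169 - 126} + \frac{94}{\frac{31}{32}} = \frac{45537}{-169 - 126} + 94 \cdot \frac{32}{31} = \frac{45537}{-295} + \frac{3008}{31} = 45537 \left(- \frac{1}{295}\right) + \frac{3008}{31} = - \frac{45537}{295} + \frac{3008}{31} = - \frac{524287}{9145}$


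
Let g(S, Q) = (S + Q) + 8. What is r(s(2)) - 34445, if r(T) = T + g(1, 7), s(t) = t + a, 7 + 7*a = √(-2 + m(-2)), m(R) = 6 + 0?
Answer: -240994/7 ≈ -34428.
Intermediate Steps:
m(R) = 6
g(S, Q) = 8 + Q + S (g(S, Q) = (Q + S) + 8 = 8 + Q + S)
a = -5/7 (a = -1 + √(-2 + 6)/7 = -1 + √4/7 = -1 + (⅐)*2 = -1 + 2/7 = -5/7 ≈ -0.71429)
s(t) = -5/7 + t (s(t) = t - 5/7 = -5/7 + t)
r(T) = 16 + T (r(T) = T + (8 + 7 + 1) = T + 16 = 16 + T)
r(s(2)) - 34445 = (16 + (-5/7 + 2)) - 34445 = (16 + 9/7) - 34445 = 121/7 - 34445 = -240994/7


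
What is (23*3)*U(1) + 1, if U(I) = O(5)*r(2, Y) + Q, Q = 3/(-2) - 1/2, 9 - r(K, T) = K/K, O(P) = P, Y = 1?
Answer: 2623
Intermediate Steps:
r(K, T) = 8 (r(K, T) = 9 - K/K = 9 - 1*1 = 9 - 1 = 8)
Q = -2 (Q = 3*(-½) - 1*½ = -3/2 - ½ = -2)
U(I) = 38 (U(I) = 5*8 - 2 = 40 - 2 = 38)
(23*3)*U(1) + 1 = (23*3)*38 + 1 = 69*38 + 1 = 2622 + 1 = 2623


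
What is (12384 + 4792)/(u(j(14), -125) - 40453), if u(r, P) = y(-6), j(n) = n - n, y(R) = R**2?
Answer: -17176/40417 ≈ -0.42497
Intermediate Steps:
j(n) = 0
u(r, P) = 36 (u(r, P) = (-6)**2 = 36)
(12384 + 4792)/(u(j(14), -125) - 40453) = (12384 + 4792)/(36 - 40453) = 17176/(-40417) = 17176*(-1/40417) = -17176/40417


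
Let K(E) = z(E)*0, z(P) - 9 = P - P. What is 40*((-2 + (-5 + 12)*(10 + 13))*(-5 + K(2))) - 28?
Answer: -31828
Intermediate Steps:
z(P) = 9 (z(P) = 9 + (P - P) = 9 + 0 = 9)
K(E) = 0 (K(E) = 9*0 = 0)
40*((-2 + (-5 + 12)*(10 + 13))*(-5 + K(2))) - 28 = 40*((-2 + (-5 + 12)*(10 + 13))*(-5 + 0)) - 28 = 40*((-2 + 7*23)*(-5)) - 28 = 40*((-2 + 161)*(-5)) - 28 = 40*(159*(-5)) - 28 = 40*(-795) - 28 = -31800 - 28 = -31828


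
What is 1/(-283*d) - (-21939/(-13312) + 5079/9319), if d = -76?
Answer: -1462841999621/667041197056 ≈ -2.1930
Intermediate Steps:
1/(-283*d) - (-21939/(-13312) + 5079/9319) = 1/(-283*(-76)) - (-21939/(-13312) + 5079/9319) = 1/21508 - (-21939*(-1/13312) + 5079*(1/9319)) = 1/21508 - (21939/13312 + 5079/9319) = 1/21508 - 1*272061189/124054528 = 1/21508 - 272061189/124054528 = -1462841999621/667041197056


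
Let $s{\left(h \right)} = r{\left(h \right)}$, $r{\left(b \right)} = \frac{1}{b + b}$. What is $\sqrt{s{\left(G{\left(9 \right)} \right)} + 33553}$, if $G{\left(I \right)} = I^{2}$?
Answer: $\frac{\sqrt{10871174}}{18} \approx 183.17$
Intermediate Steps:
$r{\left(b \right)} = \frac{1}{2 b}$
$s{\left(h \right)} = \frac{1}{2 h}$
$\sqrt{s{\left(G{\left(9 \right)} \right)} + 33553} = \sqrt{\frac{1}{2 \cdot 9^{2}} + 33553} = \sqrt{\frac{1}{2 \cdot 81} + 33553} = \sqrt{\frac{1}{2} \cdot \frac{1}{81} + 33553} = \sqrt{\frac{1}{162} + 33553} = \sqrt{\frac{5435587}{162}} = \frac{\sqrt{10871174}}{18}$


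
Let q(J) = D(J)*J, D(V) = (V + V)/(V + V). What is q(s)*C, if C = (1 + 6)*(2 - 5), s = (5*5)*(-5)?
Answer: 2625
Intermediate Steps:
s = -125 (s = 25*(-5) = -125)
D(V) = 1 (D(V) = (2*V)/((2*V)) = (2*V)*(1/(2*V)) = 1)
q(J) = J (q(J) = 1*J = J)
C = -21 (C = 7*(-3) = -21)
q(s)*C = -125*(-21) = 2625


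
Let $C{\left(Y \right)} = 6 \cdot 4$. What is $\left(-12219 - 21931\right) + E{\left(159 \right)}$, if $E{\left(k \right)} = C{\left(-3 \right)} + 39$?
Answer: $-34087$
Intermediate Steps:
$C{\left(Y \right)} = 24$
$E{\left(k \right)} = 63$ ($E{\left(k \right)} = 24 + 39 = 63$)
$\left(-12219 - 21931\right) + E{\left(159 \right)} = \left(-12219 - 21931\right) + 63 = -34150 + 63 = -34087$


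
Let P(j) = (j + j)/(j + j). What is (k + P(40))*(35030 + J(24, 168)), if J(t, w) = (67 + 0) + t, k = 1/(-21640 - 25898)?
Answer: 556515659/15846 ≈ 35120.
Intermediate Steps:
k = -1/47538 (k = 1/(-47538) = -1/47538 ≈ -2.1036e-5)
J(t, w) = 67 + t
P(j) = 1 (P(j) = (2*j)/((2*j)) = (2*j)*(1/(2*j)) = 1)
(k + P(40))*(35030 + J(24, 168)) = (-1/47538 + 1)*(35030 + (67 + 24)) = 47537*(35030 + 91)/47538 = (47537/47538)*35121 = 556515659/15846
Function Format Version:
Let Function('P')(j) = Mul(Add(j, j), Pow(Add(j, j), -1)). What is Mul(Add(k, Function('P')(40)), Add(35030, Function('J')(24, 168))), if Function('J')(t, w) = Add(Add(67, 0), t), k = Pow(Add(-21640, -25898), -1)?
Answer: Rational(556515659, 15846) ≈ 35120.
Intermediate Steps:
k = Rational(-1, 47538) (k = Pow(-47538, -1) = Rational(-1, 47538) ≈ -2.1036e-5)
Function('J')(t, w) = Add(67, t)
Function('P')(j) = 1 (Function('P')(j) = Mul(Mul(2, j), Pow(Mul(2, j), -1)) = Mul(Mul(2, j), Mul(Rational(1, 2), Pow(j, -1))) = 1)
Mul(Add(k, Function('P')(40)), Add(35030, Function('J')(24, 168))) = Mul(Add(Rational(-1, 47538), 1), Add(35030, Add(67, 24))) = Mul(Rational(47537, 47538), Add(35030, 91)) = Mul(Rational(47537, 47538), 35121) = Rational(556515659, 15846)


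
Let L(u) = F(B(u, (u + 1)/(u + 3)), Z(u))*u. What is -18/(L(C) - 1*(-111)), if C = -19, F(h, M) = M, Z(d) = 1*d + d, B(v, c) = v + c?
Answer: -18/833 ≈ -0.021609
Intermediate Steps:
B(v, c) = c + v
Z(d) = 2*d (Z(d) = d + d = 2*d)
L(u) = 2*u² (L(u) = (2*u)*u = 2*u²)
-18/(L(C) - 1*(-111)) = -18/(2*(-19)² - 1*(-111)) = -18/(2*361 + 111) = -18/(722 + 111) = -18/833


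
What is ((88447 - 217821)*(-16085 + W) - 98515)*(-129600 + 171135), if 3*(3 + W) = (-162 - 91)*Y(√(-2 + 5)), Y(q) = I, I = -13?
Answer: 80554364953725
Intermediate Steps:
Y(q) = -13
W = 3280/3 (W = -3 + ((-162 - 91)*(-13))/3 = -3 + (-253*(-13))/3 = -3 + (⅓)*3289 = -3 + 3289/3 = 3280/3 ≈ 1093.3)
((88447 - 217821)*(-16085 + W) - 98515)*(-129600 + 171135) = ((88447 - 217821)*(-16085 + 3280/3) - 98515)*(-129600 + 171135) = (-129374*(-44975/3) - 98515)*41535 = (5818595650/3 - 98515)*41535 = (5818300105/3)*41535 = 80554364953725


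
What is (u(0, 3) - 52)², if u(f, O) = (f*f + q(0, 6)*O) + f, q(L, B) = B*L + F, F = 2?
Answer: 2116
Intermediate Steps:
q(L, B) = 2 + B*L (q(L, B) = B*L + 2 = 2 + B*L)
u(f, O) = f + f² + 2*O (u(f, O) = (f*f + (2 + 6*0)*O) + f = (f² + (2 + 0)*O) + f = (f² + 2*O) + f = f + f² + 2*O)
(u(0, 3) - 52)² = ((0 + 0² + 2*3) - 52)² = ((0 + 0 + 6) - 52)² = (6 - 52)² = (-46)² = 2116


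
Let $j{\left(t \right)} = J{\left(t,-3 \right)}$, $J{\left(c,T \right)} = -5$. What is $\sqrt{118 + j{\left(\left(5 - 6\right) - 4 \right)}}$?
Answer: $\sqrt{113} \approx 10.63$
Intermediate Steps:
$j{\left(t \right)} = -5$
$\sqrt{118 + j{\left(\left(5 - 6\right) - 4 \right)}} = \sqrt{118 - 5} = \sqrt{113}$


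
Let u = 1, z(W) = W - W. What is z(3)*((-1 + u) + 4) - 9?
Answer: -9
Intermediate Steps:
z(W) = 0
z(3)*((-1 + u) + 4) - 9 = 0*((-1 + 1) + 4) - 9 = 0*(0 + 4) - 9 = 0*4 - 9 = 0 - 9 = -9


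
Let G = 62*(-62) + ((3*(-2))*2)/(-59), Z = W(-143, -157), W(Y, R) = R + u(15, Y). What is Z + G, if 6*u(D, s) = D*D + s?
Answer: -705722/177 ≈ -3987.1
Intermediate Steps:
u(D, s) = s/6 + D**2/6 (u(D, s) = (D*D + s)/6 = (D**2 + s)/6 = (s + D**2)/6 = s/6 + D**2/6)
W(Y, R) = 75/2 + R + Y/6 (W(Y, R) = R + (Y/6 + (1/6)*15**2) = R + (Y/6 + (1/6)*225) = R + (Y/6 + 75/2) = R + (75/2 + Y/6) = 75/2 + R + Y/6)
Z = -430/3 (Z = 75/2 - 157 + (1/6)*(-143) = 75/2 - 157 - 143/6 = -430/3 ≈ -143.33)
G = -226784/59 (G = -3844 - 6*2*(-1/59) = -3844 - 12*(-1/59) = -3844 + 12/59 = -226784/59 ≈ -3843.8)
Z + G = -430/3 - 226784/59 = -705722/177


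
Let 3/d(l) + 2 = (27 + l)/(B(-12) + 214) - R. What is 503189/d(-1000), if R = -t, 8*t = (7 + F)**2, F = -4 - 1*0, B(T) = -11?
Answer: -661693535/696 ≈ -9.5071e+5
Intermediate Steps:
F = -4 (F = -4 + 0 = -4)
t = 9/8 (t = (7 - 4)**2/8 = (1/8)*3**2 = (1/8)*9 = 9/8 ≈ 1.1250)
R = -9/8 (R = -1*9/8 = -9/8 ≈ -1.1250)
d(l) = 3/(-1205/1624 + l/203) (d(l) = 3/(-2 + ((27 + l)/(-11 + 214) - 1*(-9/8))) = 3/(-2 + ((27 + l)/203 + 9/8)) = 3/(-2 + ((27 + l)*(1/203) + 9/8)) = 3/(-2 + ((27/203 + l/203) + 9/8)) = 3/(-2 + (2043/1624 + l/203)) = 3/(-1205/1624 + l/203))
503189/d(-1000) = 503189/((4872/(-1205 + 8*(-1000)))) = 503189/((4872/(-1205 - 8000))) = 503189/((4872/(-9205))) = 503189/((4872*(-1/9205))) = 503189/(-696/1315) = 503189*(-1315/696) = -661693535/696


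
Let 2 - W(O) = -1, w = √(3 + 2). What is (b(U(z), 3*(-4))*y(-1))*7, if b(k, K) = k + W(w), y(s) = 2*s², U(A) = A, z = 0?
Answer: 42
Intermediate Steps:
w = √5 ≈ 2.2361
W(O) = 3 (W(O) = 2 - 1*(-1) = 2 + 1 = 3)
b(k, K) = 3 + k (b(k, K) = k + 3 = 3 + k)
(b(U(z), 3*(-4))*y(-1))*7 = ((3 + 0)*(2*(-1)²))*7 = (3*(2*1))*7 = (3*2)*7 = 6*7 = 42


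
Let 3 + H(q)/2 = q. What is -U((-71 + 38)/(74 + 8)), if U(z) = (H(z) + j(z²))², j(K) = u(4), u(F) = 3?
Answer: -24336/1681 ≈ -14.477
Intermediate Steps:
j(K) = 3
H(q) = -6 + 2*q
U(z) = (-3 + 2*z)² (U(z) = ((-6 + 2*z) + 3)² = (-3 + 2*z)²)
-U((-71 + 38)/(74 + 8)) = -(-3 + 2*((-71 + 38)/(74 + 8)))² = -(-3 + 2*(-33/82))² = -(-3 - 33/41)² = -(-156/41)² = -1*24336/1681 = -24336/1681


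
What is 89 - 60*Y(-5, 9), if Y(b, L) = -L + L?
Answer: 89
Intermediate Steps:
Y(b, L) = 0
89 - 60*Y(-5, 9) = 89 - 60*0 = 89 + 0 = 89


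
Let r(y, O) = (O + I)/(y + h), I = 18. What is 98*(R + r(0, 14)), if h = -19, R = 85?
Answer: 155134/19 ≈ 8164.9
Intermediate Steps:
r(y, O) = (18 + O)/(-19 + y) (r(y, O) = (O + 18)/(y - 19) = (18 + O)/(-19 + y))
98*(R + r(0, 14)) = 98*(85 + (18 + 14)/(-19 + 0)) = 98*(85 + 32/(-19)) = 98*(85 - 1/19*32) = 98*(85 - 32/19) = 98*(1583/19) = 155134/19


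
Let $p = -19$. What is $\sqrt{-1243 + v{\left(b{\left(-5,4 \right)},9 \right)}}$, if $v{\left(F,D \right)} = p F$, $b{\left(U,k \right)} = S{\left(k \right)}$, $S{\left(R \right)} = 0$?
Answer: $i \sqrt{1243} \approx 35.256 i$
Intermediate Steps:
$b{\left(U,k \right)} = 0$
$v{\left(F,D \right)} = - 19 F$
$\sqrt{-1243 + v{\left(b{\left(-5,4 \right)},9 \right)}} = \sqrt{-1243 - 0} = \sqrt{-1243 + 0} = \sqrt{-1243} = i \sqrt{1243}$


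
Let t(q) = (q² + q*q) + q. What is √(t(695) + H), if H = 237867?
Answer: 2*√301153 ≈ 1097.5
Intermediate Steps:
t(q) = q + 2*q² (t(q) = (q² + q²) + q = 2*q² + q = q + 2*q²)
√(t(695) + H) = √(695*(1 + 2*695) + 237867) = √(695*(1 + 1390) + 237867) = √(695*1391 + 237867) = √(966745 + 237867) = √1204612 = 2*√301153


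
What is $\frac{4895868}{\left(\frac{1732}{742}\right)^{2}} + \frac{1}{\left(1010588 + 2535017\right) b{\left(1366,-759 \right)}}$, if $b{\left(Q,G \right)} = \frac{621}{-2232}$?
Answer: $\frac{41215158074345840743}{45868573573305} \approx 8.9855 \cdot 10^{5}$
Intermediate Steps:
$b{\left(Q,G \right)} = - \frac{69}{248}$ ($b{\left(Q,G \right)} = 621 \left(- \frac{1}{2232}\right) = - \frac{69}{248}$)
$\frac{4895868}{\left(\frac{1732}{742}\right)^{2}} + \frac{1}{\left(1010588 + 2535017\right) b{\left(1366,-759 \right)}} = \frac{4895868}{\left(\frac{1732}{742}\right)^{2}} + \frac{1}{\left(1010588 + 2535017\right) \left(- \frac{69}{248}\right)} = \frac{4895868}{\left(1732 \cdot \frac{1}{742}\right)^{2}} + \frac{1}{3545605} \left(- \frac{248}{69}\right) = \frac{4895868}{\left(\frac{866}{371}\right)^{2}} + \frac{1}{3545605} \left(- \frac{248}{69}\right) = \frac{4895868}{\frac{749956}{137641}} - \frac{248}{244646745} = 4895868 \cdot \frac{137641}{749956} - \frac{248}{244646745} = \frac{168468041847}{187489} - \frac{248}{244646745} = \frac{41215158074345840743}{45868573573305}$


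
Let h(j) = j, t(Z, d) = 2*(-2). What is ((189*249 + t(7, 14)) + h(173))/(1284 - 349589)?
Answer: -9446/69661 ≈ -0.13560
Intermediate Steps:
t(Z, d) = -4
((189*249 + t(7, 14)) + h(173))/(1284 - 349589) = ((189*249 - 4) + 173)/(1284 - 349589) = ((47061 - 4) + 173)/(-348305) = (47057 + 173)*(-1/348305) = 47230*(-1/348305) = -9446/69661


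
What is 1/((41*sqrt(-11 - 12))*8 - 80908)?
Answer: -20227/1637144724 - 41*I*sqrt(23)/818572362 ≈ -1.2355e-5 - 2.4021e-7*I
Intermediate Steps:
1/((41*sqrt(-11 - 12))*8 - 80908) = 1/((41*sqrt(-23))*8 - 80908) = 1/((41*(I*sqrt(23)))*8 - 80908) = 1/((41*I*sqrt(23))*8 - 80908) = 1/(328*I*sqrt(23) - 80908) = 1/(-80908 + 328*I*sqrt(23))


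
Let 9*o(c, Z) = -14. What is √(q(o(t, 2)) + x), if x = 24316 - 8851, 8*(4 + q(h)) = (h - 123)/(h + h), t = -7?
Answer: √48501390/56 ≈ 124.36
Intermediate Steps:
o(c, Z) = -14/9 (o(c, Z) = (⅑)*(-14) = -14/9)
q(h) = -4 + (-123 + h)/(16*h) (q(h) = -4 + ((h - 123)/(h + h))/8 = -4 + ((-123 + h)/((2*h)))/8 = -4 + ((-123 + h)*(1/(2*h)))/8 = -4 + ((-123 + h)/(2*h))/8 = -4 + (-123 + h)/(16*h))
x = 15465
√(q(o(t, 2)) + x) = √(3*(-41 - 21*(-14/9))/(16*(-14/9)) + 15465) = √((3/16)*(-9/14)*(-41 + 98/3) + 15465) = √((3/16)*(-9/14)*(-25/3) + 15465) = √(225/224 + 15465) = √(3464385/224) = √48501390/56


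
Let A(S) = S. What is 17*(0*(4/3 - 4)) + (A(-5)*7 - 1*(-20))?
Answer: -15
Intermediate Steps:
17*(0*(4/3 - 4)) + (A(-5)*7 - 1*(-20)) = 17*(0*(4/3 - 4)) + (-5*7 - 1*(-20)) = 17*(0*(4*(⅓) - 4)) + (-35 + 20) = 17*(0*(4/3 - 4)) - 15 = 17*(0*(-8/3)) - 15 = 17*0 - 15 = 0 - 15 = -15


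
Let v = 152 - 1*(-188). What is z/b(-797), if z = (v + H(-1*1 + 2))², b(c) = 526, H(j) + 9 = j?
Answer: 55112/263 ≈ 209.55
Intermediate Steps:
v = 340 (v = 152 + 188 = 340)
H(j) = -9 + j
z = 110224 (z = (340 + (-9 + (-1*1 + 2)))² = (340 + (-9 + (-1 + 2)))² = (340 + (-9 + 1))² = (340 - 8)² = 332² = 110224)
z/b(-797) = 110224/526 = 110224*(1/526) = 55112/263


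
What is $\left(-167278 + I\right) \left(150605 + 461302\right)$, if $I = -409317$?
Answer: $-352822516665$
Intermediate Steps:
$\left(-167278 + I\right) \left(150605 + 461302\right) = \left(-167278 - 409317\right) \left(150605 + 461302\right) = \left(-576595\right) 611907 = -352822516665$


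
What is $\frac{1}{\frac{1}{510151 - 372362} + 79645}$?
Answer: $\frac{137789}{10974204906} \approx 1.2556 \cdot 10^{-5}$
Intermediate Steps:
$\frac{1}{\frac{1}{510151 - 372362} + 79645} = \frac{1}{\frac{1}{137789} + 79645} = \frac{1}{\frac{10974204906}{137789}} = \frac{137789}{10974204906}$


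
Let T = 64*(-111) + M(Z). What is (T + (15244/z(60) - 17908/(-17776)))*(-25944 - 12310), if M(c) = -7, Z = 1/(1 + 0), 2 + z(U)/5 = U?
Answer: 7907562320779/29290 ≈ 2.6997e+8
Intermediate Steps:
z(U) = -10 + 5*U
Z = 1 (Z = 1/1 = 1)
T = -7111 (T = 64*(-111) - 7 = -7104 - 7 = -7111)
(T + (15244/z(60) - 17908/(-17776)))*(-25944 - 12310) = (-7111 + (15244/(-10 + 5*60) - 17908/(-17776)))*(-25944 - 12310) = (-7111 + (15244/(-10 + 300) - 17908*(-1/17776)))*(-38254) = (-7111 + (15244/290 + 407/404))*(-38254) = (-7111 + (15244*(1/290) + 407/404))*(-38254) = (-7111 + (7622/145 + 407/404))*(-38254) = (-7111 + 3138303/58580)*(-38254) = -413424077/58580*(-38254) = 7907562320779/29290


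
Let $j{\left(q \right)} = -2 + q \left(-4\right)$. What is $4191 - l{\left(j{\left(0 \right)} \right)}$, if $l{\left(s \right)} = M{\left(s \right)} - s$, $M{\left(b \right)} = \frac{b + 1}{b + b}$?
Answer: $\frac{16755}{4} \approx 4188.8$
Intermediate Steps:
$j{\left(q \right)} = -2 - 4 q$
$M{\left(b \right)} = \frac{1 + b}{2 b}$
$l{\left(s \right)} = - s + \frac{1 + s}{2 s}$ ($l{\left(s \right)} = \frac{1 + s}{2 s} - s = - s + \frac{1 + s}{2 s}$)
$4191 - l{\left(j{\left(0 \right)} \right)} = 4191 - \left(\frac{1}{2} + \frac{1}{2 \left(-2 - 0\right)} - \left(-2 - 0\right)\right) = 4191 - \left(\frac{1}{2} + \frac{1}{2 \left(-2 + 0\right)} - \left(-2 + 0\right)\right) = 4191 - \left(\frac{1}{2} + \frac{1}{2 \left(-2\right)} - -2\right) = 4191 - \left(\frac{1}{2} + \frac{1}{2} \left(- \frac{1}{2}\right) + 2\right) = 4191 - \left(\frac{1}{2} - \frac{1}{4} + 2\right) = 4191 - \frac{9}{4} = \frac{16755}{4}$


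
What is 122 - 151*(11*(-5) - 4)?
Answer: 9031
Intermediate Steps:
122 - 151*(11*(-5) - 4) = 122 - 151*(-55 - 4) = 122 - 151*(-59) = 122 + 8909 = 9031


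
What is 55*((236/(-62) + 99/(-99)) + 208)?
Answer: 346445/31 ≈ 11176.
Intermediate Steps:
55*((236/(-62) + 99/(-99)) + 208) = 55*((236*(-1/62) + 99*(-1/99)) + 208) = 55*((-118/31 - 1) + 208) = 55*(-149/31 + 208) = 55*(6299/31) = 346445/31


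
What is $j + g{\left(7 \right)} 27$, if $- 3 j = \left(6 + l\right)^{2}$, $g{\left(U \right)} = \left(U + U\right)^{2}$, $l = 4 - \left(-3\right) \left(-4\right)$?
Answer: $\frac{15872}{3} \approx 5290.7$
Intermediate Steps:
$l = -8$ ($l = 4 - 12 = -8$)
$g{\left(U \right)} = 4 U^{2}$ ($g{\left(U \right)} = \left(2 U\right)^{2} = 4 U^{2}$)
$j = - \frac{4}{3}$ ($j = - \frac{\left(6 - 8\right)^{2}}{3} = - \frac{\left(-2\right)^{2}}{3} = \left(- \frac{1}{3}\right) 4 = - \frac{4}{3} \approx -1.3333$)
$j + g{\left(7 \right)} 27 = - \frac{4}{3} + 4 \cdot 7^{2} \cdot 27 = - \frac{4}{3} + 4 \cdot 49 \cdot 27 = - \frac{4}{3} + 196 \cdot 27 = - \frac{4}{3} + 5292 = \frac{15872}{3}$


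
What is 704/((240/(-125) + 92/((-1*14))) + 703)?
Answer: 11200/11049 ≈ 1.0137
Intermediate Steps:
704/((240/(-125) + 92/((-1*14))) + 703) = 704/((240*(-1/125) + 92/(-14)) + 703) = 704/((-48/25 + 92*(-1/14)) + 703) = 704/((-48/25 - 46/7) + 703) = 704/(-1486/175 + 703) = 704/(121539/175) = 704*(175/121539) = 11200/11049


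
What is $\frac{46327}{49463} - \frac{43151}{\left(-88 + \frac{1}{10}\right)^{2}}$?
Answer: $- \frac{177643651693}{38217141783} \approx -4.6483$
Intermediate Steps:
$\frac{46327}{49463} - \frac{43151}{\left(-88 + \frac{1}{10}\right)^{2}} = 46327 \cdot \frac{1}{49463} - \frac{43151}{\left(-88 + \frac{1}{10}\right)^{2}} = \frac{46327}{49463} - \frac{43151}{\left(- \frac{879}{10}\right)^{2}} = \frac{46327}{49463} - \frac{43151}{\frac{772641}{100}} = \frac{46327}{49463} - \frac{4315100}{772641} = - \frac{177643651693}{38217141783}$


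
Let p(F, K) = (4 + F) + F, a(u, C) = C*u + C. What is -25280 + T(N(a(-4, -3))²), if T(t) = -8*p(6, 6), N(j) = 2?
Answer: -25408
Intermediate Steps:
a(u, C) = C + C*u
p(F, K) = 4 + 2*F
T(t) = -128 (T(t) = -8*(4 + 2*6) = -8*(4 + 12) = -8*16 = -128)
-25280 + T(N(a(-4, -3))²) = -25280 - 128 = -25408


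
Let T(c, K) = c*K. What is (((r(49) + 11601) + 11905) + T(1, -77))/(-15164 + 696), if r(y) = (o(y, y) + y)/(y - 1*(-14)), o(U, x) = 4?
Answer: -369020/227871 ≈ -1.6194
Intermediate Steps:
T(c, K) = K*c
r(y) = (4 + y)/(14 + y) (r(y) = (4 + y)/(y - 1*(-14)) = (4 + y)/(y + 14) = (4 + y)/(14 + y))
(((r(49) + 11601) + 11905) + T(1, -77))/(-15164 + 696) = ((((4 + 49)/(14 + 49) + 11601) + 11905) - 77*1)/(-15164 + 696) = (((53/63 + 11601) + 11905) - 77)/(-14468) = ((((1/63)*53 + 11601) + 11905) - 77)*(-1/14468) = (((53/63 + 11601) + 11905) - 77)*(-1/14468) = ((730916/63 + 11905) - 77)*(-1/14468) = (1480931/63 - 77)*(-1/14468) = (1476080/63)*(-1/14468) = -369020/227871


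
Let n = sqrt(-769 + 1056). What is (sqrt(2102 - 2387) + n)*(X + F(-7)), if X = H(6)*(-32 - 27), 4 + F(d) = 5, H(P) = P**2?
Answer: -2123*sqrt(287) - 2123*I*sqrt(285) ≈ -35966.0 - 35840.0*I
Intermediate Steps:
F(d) = 1 (F(d) = -4 + 5 = 1)
X = -2124 (X = 6**2*(-32 - 27) = 36*(-59) = -2124)
n = sqrt(287) ≈ 16.941
(sqrt(2102 - 2387) + n)*(X + F(-7)) = (sqrt(2102 - 2387) + sqrt(287))*(-2124 + 1) = (sqrt(-285) + sqrt(287))*(-2123) = (I*sqrt(285) + sqrt(287))*(-2123) = (sqrt(287) + I*sqrt(285))*(-2123) = -2123*sqrt(287) - 2123*I*sqrt(285)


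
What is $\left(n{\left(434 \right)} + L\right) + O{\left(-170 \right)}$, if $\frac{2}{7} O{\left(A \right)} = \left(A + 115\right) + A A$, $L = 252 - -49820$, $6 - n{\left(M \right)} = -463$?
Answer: $\frac{302997}{2} \approx 1.515 \cdot 10^{5}$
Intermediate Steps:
$n{\left(M \right)} = 469$ ($n{\left(M \right)} = 6 - -463 = 6 + 463 = 469$)
$L = 50072$ ($L = 252 + 49820 = 50072$)
$O{\left(A \right)} = \frac{805}{2} + \frac{7 A}{2} + \frac{7 A^{2}}{2}$ ($O{\left(A \right)} = \frac{7 \left(\left(A + 115\right) + A A\right)}{2} = \frac{7 \left(\left(115 + A\right) + A^{2}\right)}{2} = \frac{7 \left(115 + A + A^{2}\right)}{2} = \frac{805}{2} + \frac{7 A}{2} + \frac{7 A^{2}}{2}$)
$\left(n{\left(434 \right)} + L\right) + O{\left(-170 \right)} = \left(469 + 50072\right) + \left(\frac{805}{2} + \frac{7}{2} \left(-170\right) + \frac{7 \left(-170\right)^{2}}{2}\right) = 50541 + \left(\frac{805}{2} - 595 + \frac{7}{2} \cdot 28900\right) = 50541 + \left(\frac{805}{2} - 595 + 101150\right) = 50541 + \frac{201915}{2} = \frac{302997}{2}$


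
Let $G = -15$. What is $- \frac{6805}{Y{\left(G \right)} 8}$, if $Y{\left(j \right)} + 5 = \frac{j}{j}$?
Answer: $\frac{6805}{32} \approx 212.66$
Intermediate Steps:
$Y{\left(j \right)} = -4$ ($Y{\left(j \right)} = -5 + \frac{j}{j} = -5 + 1 = -4$)
$- \frac{6805}{Y{\left(G \right)} 8} = - \frac{6805}{\left(-4\right) 8} = - \frac{6805}{-32} = \left(-6805\right) \left(- \frac{1}{32}\right) = \frac{6805}{32}$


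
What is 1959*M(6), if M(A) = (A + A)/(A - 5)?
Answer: 23508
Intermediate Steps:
M(A) = 2*A/(-5 + A) (M(A) = (2*A)/(-5 + A) = 2*A/(-5 + A))
1959*M(6) = 1959*(2*6/(-5 + 6)) = 1959*(2*6/1) = 1959*(2*6*1) = 1959*12 = 23508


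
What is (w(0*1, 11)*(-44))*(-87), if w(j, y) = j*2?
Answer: 0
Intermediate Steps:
w(j, y) = 2*j
(w(0*1, 11)*(-44))*(-87) = ((2*(0*1))*(-44))*(-87) = ((2*0)*(-44))*(-87) = (0*(-44))*(-87) = 0*(-87) = 0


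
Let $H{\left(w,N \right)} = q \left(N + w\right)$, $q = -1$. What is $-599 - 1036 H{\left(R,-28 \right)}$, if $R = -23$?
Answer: $-53435$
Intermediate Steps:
$H{\left(w,N \right)} = - N - w$ ($H{\left(w,N \right)} = - (N + w) = - N - w$)
$-599 - 1036 H{\left(R,-28 \right)} = -599 - 1036 \left(\left(-1\right) \left(-28\right) - -23\right) = -599 - 1036 \left(28 + 23\right) = -599 - 52836 = -53435$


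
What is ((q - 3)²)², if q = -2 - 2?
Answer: 2401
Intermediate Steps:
q = -4
((q - 3)²)² = ((-4 - 3)²)² = ((-7)²)² = 49² = 2401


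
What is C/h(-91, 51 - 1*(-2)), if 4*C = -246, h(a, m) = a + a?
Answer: 123/364 ≈ 0.33791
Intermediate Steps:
h(a, m) = 2*a
C = -123/2 (C = (1/4)*(-246) = -123/2 ≈ -61.500)
C/h(-91, 51 - 1*(-2)) = -123/(2*(2*(-91))) = -123/2/(-182) = -123/2*(-1/182) = 123/364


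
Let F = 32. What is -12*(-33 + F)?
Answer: 12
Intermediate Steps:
-12*(-33 + F) = -12*(-33 + 32) = -12*(-1) = 12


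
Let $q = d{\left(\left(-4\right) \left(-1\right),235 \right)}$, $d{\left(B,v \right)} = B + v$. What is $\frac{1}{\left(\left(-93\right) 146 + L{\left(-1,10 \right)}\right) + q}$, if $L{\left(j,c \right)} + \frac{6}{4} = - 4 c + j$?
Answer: $- \frac{2}{26763} \approx -7.473 \cdot 10^{-5}$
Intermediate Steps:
$q = 239$ ($q = \left(-4\right) \left(-1\right) + 235 = 4 + 235 = 239$)
$L{\left(j,c \right)} = - \frac{3}{2} + j - 4 c$ ($L{\left(j,c \right)} = - \frac{3}{2} - \left(- j + 4 c\right) = - \frac{3}{2} + j - 4 c$)
$\frac{1}{\left(\left(-93\right) 146 + L{\left(-1,10 \right)}\right) + q} = \frac{1}{\left(\left(-93\right) 146 - \frac{85}{2}\right) + 239} = \frac{1}{\left(-13578 - \frac{85}{2}\right) + 239} = \frac{1}{- \frac{27241}{2} + 239} = \frac{1}{- \frac{26763}{2}} = - \frac{2}{26763}$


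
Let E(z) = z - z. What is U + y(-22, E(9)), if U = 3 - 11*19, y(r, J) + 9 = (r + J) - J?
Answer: -237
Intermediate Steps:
E(z) = 0
y(r, J) = -9 + r (y(r, J) = -9 + ((r + J) - J) = -9 + ((J + r) - J) = -9 + r)
U = -206 (U = 3 - 209 = -206)
U + y(-22, E(9)) = -206 + (-9 - 22) = -206 - 31 = -237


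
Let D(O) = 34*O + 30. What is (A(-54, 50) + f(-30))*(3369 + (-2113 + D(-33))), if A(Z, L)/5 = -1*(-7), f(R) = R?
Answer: 820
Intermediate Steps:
D(O) = 30 + 34*O
A(Z, L) = 35 (A(Z, L) = 5*(-1*(-7)) = 5*7 = 35)
(A(-54, 50) + f(-30))*(3369 + (-2113 + D(-33))) = (35 - 30)*(3369 + (-2113 + (30 + 34*(-33)))) = 5*(3369 + (-2113 + (30 - 1122))) = 5*(3369 + (-2113 - 1092)) = 5*(3369 - 3205) = 5*164 = 820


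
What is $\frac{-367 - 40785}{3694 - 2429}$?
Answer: $- \frac{41152}{1265} \approx -32.531$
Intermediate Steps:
$\frac{-367 - 40785}{3694 - 2429} = - \frac{41152}{3694 - 2429} = - \frac{41152}{1265}$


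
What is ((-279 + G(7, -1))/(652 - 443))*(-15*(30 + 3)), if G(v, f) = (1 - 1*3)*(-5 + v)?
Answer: 12735/19 ≈ 670.26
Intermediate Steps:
G(v, f) = 10 - 2*v (G(v, f) = (1 - 3)*(-5 + v) = -2*(-5 + v) = 10 - 2*v)
((-279 + G(7, -1))/(652 - 443))*(-15*(30 + 3)) = ((-279 + (10 - 2*7))/(652 - 443))*(-15*(30 + 3)) = ((-279 + (10 - 14))/209)*(-15*33) = ((-279 - 4)*(1/209))*(-495) = -283*1/209*(-495) = -283/209*(-495) = 12735/19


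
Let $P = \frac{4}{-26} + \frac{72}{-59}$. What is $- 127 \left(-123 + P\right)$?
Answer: $\frac{12115165}{767} \approx 15796.0$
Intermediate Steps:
$P = - \frac{1054}{767}$ ($P = 4 \left(- \frac{1}{26}\right) + 72 \left(- \frac{1}{59}\right) = - \frac{2}{13} - \frac{72}{59} = - \frac{1054}{767} \approx -1.3742$)
$- 127 \left(-123 + P\right) = - 127 \left(-123 - \frac{1054}{767}\right) = \left(-127\right) \left(- \frac{95395}{767}\right) = \frac{12115165}{767}$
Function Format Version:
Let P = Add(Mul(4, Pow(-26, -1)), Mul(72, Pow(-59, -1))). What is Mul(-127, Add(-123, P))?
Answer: Rational(12115165, 767) ≈ 15796.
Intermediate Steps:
P = Rational(-1054, 767) (P = Add(Mul(4, Rational(-1, 26)), Mul(72, Rational(-1, 59))) = Add(Rational(-2, 13), Rational(-72, 59)) = Rational(-1054, 767) ≈ -1.3742)
Mul(-127, Add(-123, P)) = Mul(-127, Add(-123, Rational(-1054, 767))) = Mul(-127, Rational(-95395, 767)) = Rational(12115165, 767)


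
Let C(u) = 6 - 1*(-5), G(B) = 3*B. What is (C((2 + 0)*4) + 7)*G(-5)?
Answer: -270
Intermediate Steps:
C(u) = 11 (C(u) = 6 + 5 = 11)
(C((2 + 0)*4) + 7)*G(-5) = (11 + 7)*(3*(-5)) = 18*(-15) = -270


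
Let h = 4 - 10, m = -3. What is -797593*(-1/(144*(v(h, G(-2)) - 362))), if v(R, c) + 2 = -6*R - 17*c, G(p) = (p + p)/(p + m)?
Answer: -3987965/245952 ≈ -16.214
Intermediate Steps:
h = -6
G(p) = 2*p/(-3 + p) (G(p) = (p + p)/(p - 3) = (2*p)/(-3 + p) = 2*p/(-3 + p))
v(R, c) = -2 - 17*c - 6*R (v(R, c) = -2 + (-6*R - 17*c) = -2 + (-17*c - 6*R) = -2 - 17*c - 6*R)
-797593*(-1/(144*(v(h, G(-2)) - 362))) = -797593*(-1/(144*((-2 - 34*(-2)/(-3 - 2) - 6*(-6)) - 362))) = -797593*(-1/(144*((-2 - 34*(-2)/(-5) + 36) - 362))) = -797593*(-1/(144*((-2 - 34*(-2)*(-1)/5 + 36) - 362))) = -797593*(-1/(144*((-2 - 17*4/5 + 36) - 362))) = -797593*(-1/(144*((-2 - 68/5 + 36) - 362))) = -797593*(-1/(144*(102/5 - 362))) = -797593/((-144*(-1708/5))) = -797593/245952/5 = -797593*5/245952 = -3987965/245952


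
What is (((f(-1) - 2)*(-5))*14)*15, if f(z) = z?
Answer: 3150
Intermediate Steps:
(((f(-1) - 2)*(-5))*14)*15 = (((-1 - 2)*(-5))*14)*15 = (-3*(-5)*14)*15 = (15*14)*15 = 210*15 = 3150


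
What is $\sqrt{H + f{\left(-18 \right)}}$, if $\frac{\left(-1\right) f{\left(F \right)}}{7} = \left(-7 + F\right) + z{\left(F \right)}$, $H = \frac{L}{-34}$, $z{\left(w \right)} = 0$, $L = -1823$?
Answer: $\frac{\sqrt{264282}}{34} \approx 15.12$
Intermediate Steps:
$H = \frac{1823}{34}$ ($H = - \frac{1823}{-34} = \left(-1823\right) \left(- \frac{1}{34}\right) = \frac{1823}{34} \approx 53.618$)
$f{\left(F \right)} = 49 - 7 F$ ($f{\left(F \right)} = - 7 \left(\left(-7 + F\right) + 0\right) = - 7 \left(-7 + F\right) = 49 - 7 F$)
$\sqrt{H + f{\left(-18 \right)}} = \sqrt{\frac{1823}{34} + \left(49 - -126\right)} = \sqrt{\frac{1823}{34} + \left(49 + 126\right)} = \sqrt{\frac{1823}{34} + 175} = \sqrt{\frac{7773}{34}} = \frac{\sqrt{264282}}{34}$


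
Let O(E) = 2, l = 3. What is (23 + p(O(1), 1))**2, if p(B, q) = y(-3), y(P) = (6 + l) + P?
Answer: 841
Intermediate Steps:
y(P) = 9 + P (y(P) = (6 + 3) + P = 9 + P)
p(B, q) = 6 (p(B, q) = 9 - 3 = 6)
(23 + p(O(1), 1))**2 = (23 + 6)**2 = 29**2 = 841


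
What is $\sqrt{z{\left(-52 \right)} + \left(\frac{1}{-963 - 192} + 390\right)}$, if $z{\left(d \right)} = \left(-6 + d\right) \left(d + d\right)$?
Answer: $\frac{\sqrt{8567107395}}{1155} \approx 80.137$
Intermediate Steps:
$z{\left(d \right)} = 2 d \left(-6 + d\right)$ ($z{\left(d \right)} = \left(-6 + d\right) 2 d = 2 d \left(-6 + d\right)$)
$\sqrt{z{\left(-52 \right)} + \left(\frac{1}{-963 - 192} + 390\right)} = \sqrt{2 \left(-52\right) \left(-6 - 52\right) + \left(\frac{1}{-963 - 192} + 390\right)} = \sqrt{2 \left(-52\right) \left(-58\right) + \left(\frac{1}{-1155} + 390\right)} = \sqrt{6032 + \left(- \frac{1}{1155} + 390\right)} = \sqrt{6032 + \frac{450449}{1155}} = \sqrt{\frac{7417409}{1155}} = \frac{\sqrt{8567107395}}{1155}$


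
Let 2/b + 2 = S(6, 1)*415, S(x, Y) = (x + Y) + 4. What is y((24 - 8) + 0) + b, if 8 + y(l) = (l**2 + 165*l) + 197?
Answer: 14076857/4563 ≈ 3085.0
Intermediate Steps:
S(x, Y) = 4 + Y + x (S(x, Y) = (Y + x) + 4 = 4 + Y + x)
b = 2/4563 (b = 2/(-2 + (4 + 1 + 6)*415) = 2/(-2 + 11*415) = 2/(-2 + 4565) = 2/4563 ≈ 0.00043831)
y(l) = 189 + l**2 + 165*l (y(l) = -8 + ((l**2 + 165*l) + 197) = -8 + (197 + l**2 + 165*l) = 189 + l**2 + 165*l)
y((24 - 8) + 0) + b = (189 + ((24 - 8) + 0)**2 + 165*((24 - 8) + 0)) + 2/4563 = (189 + (16 + 0)**2 + 165*(16 + 0)) + 2/4563 = (189 + 16**2 + 165*16) + 2/4563 = (189 + 256 + 2640) + 2/4563 = 3085 + 2/4563 = 14076857/4563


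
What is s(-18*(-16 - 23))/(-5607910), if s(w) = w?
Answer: -351/2803955 ≈ -0.00012518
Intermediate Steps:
s(-18*(-16 - 23))/(-5607910) = -18*(-16 - 23)/(-5607910) = -18*(-39)*(-1/5607910) = 702*(-1/5607910) = -351/2803955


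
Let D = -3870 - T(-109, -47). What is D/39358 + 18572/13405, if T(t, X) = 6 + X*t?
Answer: 610325181/527593990 ≈ 1.1568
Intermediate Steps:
D = -8999 (D = -3870 - (6 - 47*(-109)) = -3870 - (6 + 5123) = -3870 - 1*5129 = -3870 - 5129 = -8999)
D/39358 + 18572/13405 = -8999/39358 + 18572/13405 = 610325181/527593990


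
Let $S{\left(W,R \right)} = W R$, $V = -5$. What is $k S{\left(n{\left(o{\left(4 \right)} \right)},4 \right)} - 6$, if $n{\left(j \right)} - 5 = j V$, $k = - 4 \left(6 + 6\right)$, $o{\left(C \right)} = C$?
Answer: $2874$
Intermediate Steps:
$k = -48$ ($k = \left(-4\right) 12 = -48$)
$n{\left(j \right)} = 5 - 5 j$ ($n{\left(j \right)} = 5 + j \left(-5\right) = 5 - 5 j$)
$S{\left(W,R \right)} = R W$
$k S{\left(n{\left(o{\left(4 \right)} \right)},4 \right)} - 6 = - 48 \cdot 4 \left(5 - 20\right) - 6 = - 48 \cdot 4 \left(-15\right) - 6 = \left(-48\right) \left(-60\right) - 6 = 2880 - 6 = 2874$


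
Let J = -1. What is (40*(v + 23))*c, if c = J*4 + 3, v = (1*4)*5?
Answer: -1720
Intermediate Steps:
v = 20 (v = 4*5 = 20)
c = -1 (c = -1*4 + 3 = -4 + 3 = -1)
(40*(v + 23))*c = (40*(20 + 23))*(-1) = (40*43)*(-1) = 1720*(-1) = -1720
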